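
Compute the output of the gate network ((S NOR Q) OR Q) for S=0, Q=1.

Substituting: ((0 NOR 1) OR 1)
= 1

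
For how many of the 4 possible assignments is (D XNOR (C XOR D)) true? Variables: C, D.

Satisfying assignments: (0,0), (0,1)
Count: 2 out of 4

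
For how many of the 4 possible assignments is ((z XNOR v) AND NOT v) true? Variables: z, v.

Satisfying assignments: (0,0)
Count: 1 out of 4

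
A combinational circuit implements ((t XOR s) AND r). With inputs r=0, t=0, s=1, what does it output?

Substituting: ((0 XOR 1) AND 0)
= 0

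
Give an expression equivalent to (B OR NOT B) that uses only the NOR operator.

((B NOR (B NOR B)) NOR (B NOR (B NOR B)))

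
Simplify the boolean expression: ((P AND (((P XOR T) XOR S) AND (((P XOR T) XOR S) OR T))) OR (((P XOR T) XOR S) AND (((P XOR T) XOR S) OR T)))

By absorption (E OR (E AND v) = E) then absorption (E AND (E OR v) = E):
= ((P XOR T) XOR S)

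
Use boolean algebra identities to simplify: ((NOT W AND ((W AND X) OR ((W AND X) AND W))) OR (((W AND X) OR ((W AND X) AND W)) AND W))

By distribution ((E AND v) OR (E AND NOT v) = E) then absorption (E OR (E AND v) = E):
= (W AND X)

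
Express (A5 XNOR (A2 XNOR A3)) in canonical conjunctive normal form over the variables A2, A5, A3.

(A2 OR A5 OR A3) AND (A2 OR NOT A5 OR NOT A3) AND (NOT A2 OR A5 OR NOT A3) AND (NOT A2 OR NOT A5 OR A3)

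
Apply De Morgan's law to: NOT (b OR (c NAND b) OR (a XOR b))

NOT b AND NOT (c NAND b) AND NOT (a XOR b)
De Morgan's: NOT(OR of terms) = AND of negations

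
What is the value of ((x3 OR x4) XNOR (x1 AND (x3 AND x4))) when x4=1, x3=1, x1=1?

Substituting: ((1 OR 1) XNOR (1 AND (1 AND 1)))
= 1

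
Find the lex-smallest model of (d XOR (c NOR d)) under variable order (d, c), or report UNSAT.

d=0, c=0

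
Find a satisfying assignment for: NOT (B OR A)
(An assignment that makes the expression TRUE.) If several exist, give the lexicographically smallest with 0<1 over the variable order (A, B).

A=0, B=0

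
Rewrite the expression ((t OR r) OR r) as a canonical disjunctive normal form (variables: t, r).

(NOT t AND r) OR (t AND NOT r) OR (t AND r)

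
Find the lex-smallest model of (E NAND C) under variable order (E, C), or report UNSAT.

E=0, C=0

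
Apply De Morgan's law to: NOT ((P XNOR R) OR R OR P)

NOT (P XNOR R) AND NOT R AND NOT P
De Morgan's: NOT(OR of terms) = AND of negations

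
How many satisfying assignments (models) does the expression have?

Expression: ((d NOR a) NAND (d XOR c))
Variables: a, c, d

Satisfying assignments: (0,0,0), (0,0,1), (0,1,1), (1,0,0), (1,0,1), (1,1,0), (1,1,1)
Count: 7 out of 8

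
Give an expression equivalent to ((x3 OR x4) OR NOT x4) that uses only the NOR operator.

((((x3 NOR x4) NOR (x3 NOR x4)) NOR (x4 NOR x4)) NOR (((x3 NOR x4) NOR (x3 NOR x4)) NOR (x4 NOR x4)))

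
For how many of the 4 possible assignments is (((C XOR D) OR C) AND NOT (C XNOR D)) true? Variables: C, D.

Satisfying assignments: (0,1), (1,0)
Count: 2 out of 4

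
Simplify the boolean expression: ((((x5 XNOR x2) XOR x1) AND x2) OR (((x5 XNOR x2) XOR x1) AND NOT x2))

By distribution ((E AND v) OR (E AND NOT v) = E):
= ((x5 XNOR x2) XOR x1)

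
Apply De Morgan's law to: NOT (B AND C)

NOT B OR NOT C
De Morgan's: NOT(AND of terms) = OR of negations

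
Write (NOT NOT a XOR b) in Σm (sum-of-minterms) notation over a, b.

Σm(1, 2) = (NOT a AND b) OR (a AND NOT b)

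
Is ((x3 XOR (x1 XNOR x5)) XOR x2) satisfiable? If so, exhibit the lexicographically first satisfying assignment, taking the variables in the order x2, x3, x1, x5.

x2=0, x3=0, x1=0, x5=0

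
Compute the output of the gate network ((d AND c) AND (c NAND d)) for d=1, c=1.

Substituting: ((1 AND 1) AND (1 NAND 1))
= 0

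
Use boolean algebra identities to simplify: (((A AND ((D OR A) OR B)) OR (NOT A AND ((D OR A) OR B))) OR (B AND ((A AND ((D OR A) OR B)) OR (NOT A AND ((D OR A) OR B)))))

By absorption (E OR (E AND v) = E) then distribution ((E AND v) OR (E AND NOT v) = E):
= ((D OR A) OR B)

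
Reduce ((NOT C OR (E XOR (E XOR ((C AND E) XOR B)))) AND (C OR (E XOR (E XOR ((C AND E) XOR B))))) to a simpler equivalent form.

By distribution ((E OR v) AND (E OR NOT v) = E) then XOR self-cancellation ((E XOR v) XOR v = E):
= ((C AND E) XOR B)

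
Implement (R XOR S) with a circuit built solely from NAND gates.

((R NAND (R NAND S)) NAND (S NAND (R NAND S)))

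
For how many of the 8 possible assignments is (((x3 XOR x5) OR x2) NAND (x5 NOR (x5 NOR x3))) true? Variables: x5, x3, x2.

Satisfying assignments: (0,0,0), (0,0,1), (1,0,0), (1,0,1), (1,1,0), (1,1,1)
Count: 6 out of 8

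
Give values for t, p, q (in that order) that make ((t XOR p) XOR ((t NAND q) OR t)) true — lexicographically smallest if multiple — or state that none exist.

t=0, p=0, q=0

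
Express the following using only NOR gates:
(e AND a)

((e NOR e) NOR (a NOR a))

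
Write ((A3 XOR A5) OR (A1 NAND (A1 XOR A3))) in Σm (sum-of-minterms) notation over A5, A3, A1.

Σm(0, 2, 3, 4, 5, 6, 7) = (NOT A5 AND NOT A3 AND NOT A1) OR (NOT A5 AND A3 AND NOT A1) OR (NOT A5 AND A3 AND A1) OR (A5 AND NOT A3 AND NOT A1) OR (A5 AND NOT A3 AND A1) OR (A5 AND A3 AND NOT A1) OR (A5 AND A3 AND A1)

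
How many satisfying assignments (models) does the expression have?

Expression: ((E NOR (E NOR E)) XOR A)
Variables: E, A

Satisfying assignments: (0,1), (1,1)
Count: 2 out of 4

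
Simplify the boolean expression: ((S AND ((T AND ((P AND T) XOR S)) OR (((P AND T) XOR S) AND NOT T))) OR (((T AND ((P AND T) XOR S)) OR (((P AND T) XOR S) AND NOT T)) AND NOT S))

By distribution ((E AND v) OR (E AND NOT v) = E) then distribution ((E AND v) OR (E AND NOT v) = E):
= ((P AND T) XOR S)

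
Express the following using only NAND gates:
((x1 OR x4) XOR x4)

((((x1 NAND x1) NAND (x4 NAND x4)) NAND (((x1 NAND x1) NAND (x4 NAND x4)) NAND x4)) NAND (x4 NAND (((x1 NAND x1) NAND (x4 NAND x4)) NAND x4)))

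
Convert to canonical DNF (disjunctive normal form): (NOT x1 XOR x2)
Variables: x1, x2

(NOT x1 AND NOT x2) OR (x1 AND x2)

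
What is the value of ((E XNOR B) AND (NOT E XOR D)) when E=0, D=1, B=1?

Substituting: ((0 XNOR 1) AND (NOT 0 XOR 1))
= 0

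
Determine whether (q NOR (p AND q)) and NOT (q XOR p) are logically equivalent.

No. Counterexample: with q=0, p=1, Expression 1 = 1 but Expression 2 = 0.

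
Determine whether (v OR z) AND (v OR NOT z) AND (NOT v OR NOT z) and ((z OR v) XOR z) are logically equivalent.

Yes, they are equivalent — the two output columns agree on all 4 assignments:
v | z | Expression 1 | Expression 2
-----------------------------------
0 | 0 | 0 | 0
0 | 1 | 0 | 0
1 | 0 | 1 | 1
1 | 1 | 0 | 0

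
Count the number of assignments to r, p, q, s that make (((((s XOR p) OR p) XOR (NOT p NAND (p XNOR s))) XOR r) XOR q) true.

Satisfying assignments: (0,0,1,0), (0,0,1,1), (0,1,1,0), (0,1,1,1), (1,0,0,0), (1,0,0,1), (1,1,0,0), (1,1,0,1)
Count: 8 out of 16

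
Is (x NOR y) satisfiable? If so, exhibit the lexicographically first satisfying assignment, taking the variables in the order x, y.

x=0, y=0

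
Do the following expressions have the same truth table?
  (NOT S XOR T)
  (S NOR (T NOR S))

No. Counterexample: with T=0, S=0, Expression 1 = 1 but Expression 2 = 0.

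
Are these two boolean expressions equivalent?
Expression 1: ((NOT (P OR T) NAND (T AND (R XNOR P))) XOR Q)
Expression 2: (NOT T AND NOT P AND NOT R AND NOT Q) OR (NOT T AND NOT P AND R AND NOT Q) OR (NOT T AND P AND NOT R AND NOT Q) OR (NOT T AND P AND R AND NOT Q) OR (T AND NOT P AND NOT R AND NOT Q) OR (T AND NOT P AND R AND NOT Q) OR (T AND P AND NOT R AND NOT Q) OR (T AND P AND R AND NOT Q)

Yes, they are equivalent — the two output columns agree on all 16 assignments:
T | P | R | Q | Expression 1 | Expression 2
-------------------------------------------
0 | 0 | 0 | 0 | 1 | 1
0 | 0 | 0 | 1 | 0 | 0
0 | 0 | 1 | 0 | 1 | 1
0 | 0 | 1 | 1 | 0 | 0
0 | 1 | 0 | 0 | 1 | 1
0 | 1 | 0 | 1 | 0 | 0
0 | 1 | 1 | 0 | 1 | 1
0 | 1 | 1 | 1 | 0 | 0
1 | 0 | 0 | 0 | 1 | 1
1 | 0 | 0 | 1 | 0 | 0
1 | 0 | 1 | 0 | 1 | 1
1 | 0 | 1 | 1 | 0 | 0
1 | 1 | 0 | 0 | 1 | 1
1 | 1 | 0 | 1 | 0 | 0
1 | 1 | 1 | 0 | 1 | 1
1 | 1 | 1 | 1 | 0 | 0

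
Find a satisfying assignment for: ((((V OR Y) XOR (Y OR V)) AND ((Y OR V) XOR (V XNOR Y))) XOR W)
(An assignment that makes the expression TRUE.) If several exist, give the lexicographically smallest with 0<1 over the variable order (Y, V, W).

Y=0, V=0, W=1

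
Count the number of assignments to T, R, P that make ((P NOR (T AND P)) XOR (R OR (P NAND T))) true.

Satisfying assignments: (0,0,1), (0,1,1), (1,1,1)
Count: 3 out of 8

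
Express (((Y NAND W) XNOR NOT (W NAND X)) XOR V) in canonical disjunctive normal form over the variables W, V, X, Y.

(NOT W AND V AND NOT X AND NOT Y) OR (NOT W AND V AND NOT X AND Y) OR (NOT W AND V AND X AND NOT Y) OR (NOT W AND V AND X AND Y) OR (W AND NOT V AND NOT X AND Y) OR (W AND NOT V AND X AND NOT Y) OR (W AND V AND NOT X AND NOT Y) OR (W AND V AND X AND Y)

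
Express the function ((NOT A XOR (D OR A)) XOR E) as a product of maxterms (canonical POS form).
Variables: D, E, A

ΠM(2, 3, 4, 7) = (D OR NOT E OR A) AND (D OR NOT E OR NOT A) AND (NOT D OR E OR A) AND (NOT D OR NOT E OR NOT A)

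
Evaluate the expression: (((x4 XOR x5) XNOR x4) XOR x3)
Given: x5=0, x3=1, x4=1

Substituting: (((1 XOR 0) XNOR 1) XOR 1)
= 0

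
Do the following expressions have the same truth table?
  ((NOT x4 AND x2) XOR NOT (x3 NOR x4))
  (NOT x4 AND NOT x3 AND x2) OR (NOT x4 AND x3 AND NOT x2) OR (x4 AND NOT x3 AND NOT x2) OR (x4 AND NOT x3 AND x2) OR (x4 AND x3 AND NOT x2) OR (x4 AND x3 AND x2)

Yes, they are equivalent — the two output columns agree on all 8 assignments:
x4 | x3 | x2 | Expression 1 | Expression 2
------------------------------------------
0 | 0 | 0 | 0 | 0
0 | 0 | 1 | 1 | 1
0 | 1 | 0 | 1 | 1
0 | 1 | 1 | 0 | 0
1 | 0 | 0 | 1 | 1
1 | 0 | 1 | 1 | 1
1 | 1 | 0 | 1 | 1
1 | 1 | 1 | 1 | 1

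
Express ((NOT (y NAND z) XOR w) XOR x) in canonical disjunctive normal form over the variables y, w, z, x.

(NOT y AND NOT w AND NOT z AND x) OR (NOT y AND NOT w AND z AND x) OR (NOT y AND w AND NOT z AND NOT x) OR (NOT y AND w AND z AND NOT x) OR (y AND NOT w AND NOT z AND x) OR (y AND NOT w AND z AND NOT x) OR (y AND w AND NOT z AND NOT x) OR (y AND w AND z AND x)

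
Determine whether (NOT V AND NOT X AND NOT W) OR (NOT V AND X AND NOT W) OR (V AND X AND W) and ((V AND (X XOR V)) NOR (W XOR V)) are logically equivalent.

Yes, they are equivalent — the two output columns agree on all 8 assignments:
V | X | W | Expression 1 | Expression 2
---------------------------------------
0 | 0 | 0 | 1 | 1
0 | 0 | 1 | 0 | 0
0 | 1 | 0 | 1 | 1
0 | 1 | 1 | 0 | 0
1 | 0 | 0 | 0 | 0
1 | 0 | 1 | 0 | 0
1 | 1 | 0 | 0 | 0
1 | 1 | 1 | 1 | 1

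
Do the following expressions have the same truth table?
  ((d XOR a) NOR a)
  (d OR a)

No. Counterexample: with d=0, a=0, Expression 1 = 1 but Expression 2 = 0.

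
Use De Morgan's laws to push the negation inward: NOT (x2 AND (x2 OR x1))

NOT x2 OR NOT (x2 OR x1)
De Morgan's: NOT(AND of terms) = OR of negations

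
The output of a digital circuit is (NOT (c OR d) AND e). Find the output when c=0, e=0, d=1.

Substituting: (NOT (0 OR 1) AND 0)
= 0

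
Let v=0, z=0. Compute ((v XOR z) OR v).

Substituting: ((0 XOR 0) OR 0)
= 0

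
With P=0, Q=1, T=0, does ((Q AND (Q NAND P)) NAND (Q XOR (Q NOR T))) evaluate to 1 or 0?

Substituting: ((1 AND (1 NAND 0)) NAND (1 XOR (1 NOR 0)))
= 0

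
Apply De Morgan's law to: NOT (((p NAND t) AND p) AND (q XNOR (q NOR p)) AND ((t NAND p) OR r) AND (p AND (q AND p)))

NOT ((p NAND t) AND p) OR NOT (q XNOR (q NOR p)) OR NOT ((t NAND p) OR r) OR NOT (p AND (q AND p))
De Morgan's: NOT(AND of terms) = OR of negations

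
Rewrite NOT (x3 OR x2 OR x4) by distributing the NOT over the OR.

NOT x3 AND NOT x2 AND NOT x4
De Morgan's: NOT(OR of terms) = AND of negations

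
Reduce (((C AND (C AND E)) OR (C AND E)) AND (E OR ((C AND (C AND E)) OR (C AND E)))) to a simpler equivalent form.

By absorption (E AND (E OR v) = E) then absorption (E OR (E AND v) = E):
= (C AND E)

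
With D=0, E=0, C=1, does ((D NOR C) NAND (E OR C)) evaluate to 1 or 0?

Substituting: ((0 NOR 1) NAND (0 OR 1))
= 1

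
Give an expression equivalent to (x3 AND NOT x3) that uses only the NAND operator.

((x3 NAND (x3 NAND x3)) NAND (x3 NAND (x3 NAND x3)))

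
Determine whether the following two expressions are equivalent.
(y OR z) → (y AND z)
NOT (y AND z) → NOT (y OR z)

Yes, Contrapositive is always equivalent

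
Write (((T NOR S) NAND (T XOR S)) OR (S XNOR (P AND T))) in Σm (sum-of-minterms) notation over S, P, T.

Σm(0, 1, 2, 3, 4, 5, 6, 7) = (NOT S AND NOT P AND NOT T) OR (NOT S AND NOT P AND T) OR (NOT S AND P AND NOT T) OR (NOT S AND P AND T) OR (S AND NOT P AND NOT T) OR (S AND NOT P AND T) OR (S AND P AND NOT T) OR (S AND P AND T)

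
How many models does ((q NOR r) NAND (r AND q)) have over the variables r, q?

Satisfying assignments: (0,0), (0,1), (1,0), (1,1)
Count: 4 out of 4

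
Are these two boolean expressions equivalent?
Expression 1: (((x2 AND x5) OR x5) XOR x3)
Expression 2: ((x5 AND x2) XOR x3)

No. Counterexample: with x2=0, x5=1, x3=0, Expression 1 = 1 but Expression 2 = 0.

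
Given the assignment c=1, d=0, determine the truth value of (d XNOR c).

Substituting: (0 XNOR 1)
= 0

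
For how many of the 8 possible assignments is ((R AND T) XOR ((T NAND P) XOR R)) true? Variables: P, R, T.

Satisfying assignments: (0,0,0), (0,0,1), (0,1,1), (1,0,0)
Count: 4 out of 8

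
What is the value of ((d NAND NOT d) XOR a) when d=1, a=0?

Substituting: ((1 NAND NOT 1) XOR 0)
= 1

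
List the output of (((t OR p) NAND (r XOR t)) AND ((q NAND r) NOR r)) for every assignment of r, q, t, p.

r | q | t | p | Output
----------------------
0 | 0 | 0 | 0 | 0
0 | 0 | 0 | 1 | 0
0 | 0 | 1 | 0 | 0
0 | 0 | 1 | 1 | 0
0 | 1 | 0 | 0 | 0
0 | 1 | 0 | 1 | 0
0 | 1 | 1 | 0 | 0
0 | 1 | 1 | 1 | 0
1 | 0 | 0 | 0 | 0
1 | 0 | 0 | 1 | 0
1 | 0 | 1 | 0 | 0
1 | 0 | 1 | 1 | 0
1 | 1 | 0 | 0 | 0
1 | 1 | 0 | 1 | 0
1 | 1 | 1 | 0 | 0
1 | 1 | 1 | 1 | 0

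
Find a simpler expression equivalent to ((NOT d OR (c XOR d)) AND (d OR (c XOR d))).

By distribution ((E OR v) AND (E OR NOT v) = E):
= (c XOR d)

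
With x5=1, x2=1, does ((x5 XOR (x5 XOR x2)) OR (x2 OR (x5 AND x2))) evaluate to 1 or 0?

Substituting: ((1 XOR (1 XOR 1)) OR (1 OR (1 AND 1)))
= 1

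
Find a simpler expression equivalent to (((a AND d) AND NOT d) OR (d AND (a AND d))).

By distribution ((E AND v) OR (E AND NOT v) = E):
= (a AND d)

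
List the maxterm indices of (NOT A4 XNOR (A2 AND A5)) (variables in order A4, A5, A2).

ΠM(0, 1, 2, 7) = (A4 OR A5 OR A2) AND (A4 OR A5 OR NOT A2) AND (A4 OR NOT A5 OR A2) AND (NOT A4 OR NOT A5 OR NOT A2)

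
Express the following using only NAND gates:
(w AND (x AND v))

((w NAND ((x NAND v) NAND (x NAND v))) NAND (w NAND ((x NAND v) NAND (x NAND v))))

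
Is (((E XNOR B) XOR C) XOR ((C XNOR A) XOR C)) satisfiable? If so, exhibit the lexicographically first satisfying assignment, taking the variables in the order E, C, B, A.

E=0, C=0, B=0, A=1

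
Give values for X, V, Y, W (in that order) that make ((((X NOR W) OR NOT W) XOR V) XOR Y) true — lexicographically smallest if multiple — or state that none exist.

X=0, V=0, Y=0, W=0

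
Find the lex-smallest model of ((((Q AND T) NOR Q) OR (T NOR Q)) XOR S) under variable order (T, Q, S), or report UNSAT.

T=0, Q=0, S=0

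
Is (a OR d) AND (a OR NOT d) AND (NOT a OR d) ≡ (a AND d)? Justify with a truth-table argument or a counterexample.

Yes, they are equivalent — the two output columns agree on all 4 assignments:
a | d | Expression 1 | Expression 2
-----------------------------------
0 | 0 | 0 | 0
0 | 1 | 0 | 0
1 | 0 | 0 | 0
1 | 1 | 1 | 1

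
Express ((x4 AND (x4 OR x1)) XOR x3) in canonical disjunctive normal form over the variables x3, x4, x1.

(NOT x3 AND x4 AND NOT x1) OR (NOT x3 AND x4 AND x1) OR (x3 AND NOT x4 AND NOT x1) OR (x3 AND NOT x4 AND x1)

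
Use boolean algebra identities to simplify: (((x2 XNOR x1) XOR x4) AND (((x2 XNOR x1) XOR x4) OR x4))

By absorption (E AND (E OR v) = E):
= ((x2 XNOR x1) XOR x4)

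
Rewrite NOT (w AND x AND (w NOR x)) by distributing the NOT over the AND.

NOT w OR NOT x OR NOT (w NOR x)
De Morgan's: NOT(AND of terms) = OR of negations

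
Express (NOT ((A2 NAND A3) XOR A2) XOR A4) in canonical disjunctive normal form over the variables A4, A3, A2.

(NOT A4 AND NOT A3 AND A2) OR (A4 AND NOT A3 AND NOT A2) OR (A4 AND A3 AND NOT A2) OR (A4 AND A3 AND A2)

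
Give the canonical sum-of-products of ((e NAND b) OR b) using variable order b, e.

Σm(0, 1, 2, 3) = (NOT b AND NOT e) OR (NOT b AND e) OR (b AND NOT e) OR (b AND e)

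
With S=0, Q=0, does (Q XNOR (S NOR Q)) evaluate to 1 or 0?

Substituting: (0 XNOR (0 NOR 0))
= 0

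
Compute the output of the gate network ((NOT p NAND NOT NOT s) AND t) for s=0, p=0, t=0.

Substituting: ((NOT 0 NAND NOT NOT 0) AND 0)
= 0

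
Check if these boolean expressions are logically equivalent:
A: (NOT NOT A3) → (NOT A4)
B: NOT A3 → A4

No, Inverse is not equivalent to original (counterexample: A3=0, A4=0)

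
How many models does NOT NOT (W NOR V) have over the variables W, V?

Satisfying assignments: (0,0)
Count: 1 out of 4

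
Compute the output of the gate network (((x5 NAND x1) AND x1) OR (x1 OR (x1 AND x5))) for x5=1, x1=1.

Substituting: (((1 NAND 1) AND 1) OR (1 OR (1 AND 1)))
= 1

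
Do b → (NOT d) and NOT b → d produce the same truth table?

No, Inverse is not equivalent to original (counterexample: b=0, d=0)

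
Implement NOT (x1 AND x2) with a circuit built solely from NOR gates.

(((x1 NOR x1) NOR (x2 NOR x2)) NOR ((x1 NOR x1) NOR (x2 NOR x2)))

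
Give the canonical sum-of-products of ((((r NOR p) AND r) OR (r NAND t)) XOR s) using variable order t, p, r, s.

Σm(0, 2, 4, 6, 8, 11, 12, 15) = (NOT t AND NOT p AND NOT r AND NOT s) OR (NOT t AND NOT p AND r AND NOT s) OR (NOT t AND p AND NOT r AND NOT s) OR (NOT t AND p AND r AND NOT s) OR (t AND NOT p AND NOT r AND NOT s) OR (t AND NOT p AND r AND s) OR (t AND p AND NOT r AND NOT s) OR (t AND p AND r AND s)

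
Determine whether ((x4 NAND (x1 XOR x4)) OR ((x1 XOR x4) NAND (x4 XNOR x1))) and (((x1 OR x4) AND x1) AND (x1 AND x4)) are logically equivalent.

No. Counterexample: with x4=0, x1=0, Expression 1 = 1 but Expression 2 = 0.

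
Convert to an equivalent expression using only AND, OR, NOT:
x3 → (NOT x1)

NOT x3 OR (NOT x1)
(Implication elimination: A → B = NOT A OR B)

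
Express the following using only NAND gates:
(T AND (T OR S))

((T NAND ((T NAND T) NAND (S NAND S))) NAND (T NAND ((T NAND T) NAND (S NAND S))))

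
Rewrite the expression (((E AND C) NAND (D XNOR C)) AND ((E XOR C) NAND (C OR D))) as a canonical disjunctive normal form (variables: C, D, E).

(NOT C AND NOT D AND NOT E) OR (NOT C AND NOT D AND E) OR (NOT C AND D AND NOT E) OR (C AND NOT D AND E)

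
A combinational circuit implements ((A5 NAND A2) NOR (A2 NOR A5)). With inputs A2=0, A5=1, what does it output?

Substituting: ((1 NAND 0) NOR (0 NOR 1))
= 0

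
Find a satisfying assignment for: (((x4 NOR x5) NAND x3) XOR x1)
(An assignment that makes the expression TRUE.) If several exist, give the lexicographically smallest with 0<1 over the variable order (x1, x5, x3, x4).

x1=0, x5=0, x3=0, x4=0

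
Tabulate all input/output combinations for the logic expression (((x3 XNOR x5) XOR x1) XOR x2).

x1 | x3 | x5 | x2 | Output
--------------------------
0 | 0 | 0 | 0 | 1
0 | 0 | 0 | 1 | 0
0 | 0 | 1 | 0 | 0
0 | 0 | 1 | 1 | 1
0 | 1 | 0 | 0 | 0
0 | 1 | 0 | 1 | 1
0 | 1 | 1 | 0 | 1
0 | 1 | 1 | 1 | 0
1 | 0 | 0 | 0 | 0
1 | 0 | 0 | 1 | 1
1 | 0 | 1 | 0 | 1
1 | 0 | 1 | 1 | 0
1 | 1 | 0 | 0 | 1
1 | 1 | 0 | 1 | 0
1 | 1 | 1 | 0 | 0
1 | 1 | 1 | 1 | 1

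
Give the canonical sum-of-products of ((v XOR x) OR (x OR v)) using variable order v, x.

Σm(1, 2, 3) = (NOT v AND x) OR (v AND NOT x) OR (v AND x)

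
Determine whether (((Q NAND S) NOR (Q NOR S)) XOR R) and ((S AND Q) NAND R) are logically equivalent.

No. Counterexample: with R=0, Q=0, S=0, Expression 1 = 0 but Expression 2 = 1.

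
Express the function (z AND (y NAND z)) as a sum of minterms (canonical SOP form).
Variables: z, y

Σm(2) = (z AND NOT y)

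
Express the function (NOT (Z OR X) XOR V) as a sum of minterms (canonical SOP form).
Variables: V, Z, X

Σm(0, 5, 6, 7) = (NOT V AND NOT Z AND NOT X) OR (V AND NOT Z AND X) OR (V AND Z AND NOT X) OR (V AND Z AND X)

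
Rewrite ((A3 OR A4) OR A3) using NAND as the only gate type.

((((A3 NAND A3) NAND (A4 NAND A4)) NAND ((A3 NAND A3) NAND (A4 NAND A4))) NAND (A3 NAND A3))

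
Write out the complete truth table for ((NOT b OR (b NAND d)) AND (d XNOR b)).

d | b | Output
--------------
0 | 0 | 1
0 | 1 | 0
1 | 0 | 0
1 | 1 | 0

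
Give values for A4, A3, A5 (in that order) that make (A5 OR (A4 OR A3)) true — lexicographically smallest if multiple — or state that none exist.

A4=0, A3=0, A5=1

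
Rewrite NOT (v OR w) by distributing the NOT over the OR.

NOT v AND NOT w
De Morgan's: NOT(OR of terms) = AND of negations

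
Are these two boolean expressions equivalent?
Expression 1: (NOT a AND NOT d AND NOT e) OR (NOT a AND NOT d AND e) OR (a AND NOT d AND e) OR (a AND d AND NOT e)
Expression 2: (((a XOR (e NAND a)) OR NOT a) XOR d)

Yes, they are equivalent — the two output columns agree on all 8 assignments:
a | d | e | Expression 1 | Expression 2
---------------------------------------
0 | 0 | 0 | 1 | 1
0 | 0 | 1 | 1 | 1
0 | 1 | 0 | 0 | 0
0 | 1 | 1 | 0 | 0
1 | 0 | 0 | 0 | 0
1 | 0 | 1 | 1 | 1
1 | 1 | 0 | 1 | 1
1 | 1 | 1 | 0 | 0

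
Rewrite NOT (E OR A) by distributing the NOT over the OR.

NOT E AND NOT A
De Morgan's: NOT(OR of terms) = AND of negations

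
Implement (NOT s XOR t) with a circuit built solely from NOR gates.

(((((s NOR s) NOR t) NOR ((s NOR s) NOR t)) NOR (((s NOR s) NOR t) NOR ((s NOR s) NOR t))) NOR (((((s NOR s) NOR (s NOR s)) NOR (t NOR t)) NOR (((s NOR s) NOR (s NOR s)) NOR (t NOR t))) NOR ((((s NOR s) NOR (s NOR s)) NOR (t NOR t)) NOR (((s NOR s) NOR (s NOR s)) NOR (t NOR t)))))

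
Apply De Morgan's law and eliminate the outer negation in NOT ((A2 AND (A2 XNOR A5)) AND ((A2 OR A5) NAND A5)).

NOT (A2 AND (A2 XNOR A5)) OR NOT ((A2 OR A5) NAND A5)
De Morgan's: NOT(AND of terms) = OR of negations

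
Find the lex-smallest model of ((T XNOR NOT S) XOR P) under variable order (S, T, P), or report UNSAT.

S=0, T=0, P=1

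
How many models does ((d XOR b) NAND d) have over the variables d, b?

Satisfying assignments: (0,0), (0,1), (1,1)
Count: 3 out of 4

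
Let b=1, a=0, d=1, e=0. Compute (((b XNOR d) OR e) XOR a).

Substituting: (((1 XNOR 1) OR 0) XOR 0)
= 1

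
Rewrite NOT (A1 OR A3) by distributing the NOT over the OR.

NOT A1 AND NOT A3
De Morgan's: NOT(OR of terms) = AND of negations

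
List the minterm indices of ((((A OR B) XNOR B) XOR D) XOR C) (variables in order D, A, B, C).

Σm(0, 2, 5, 6, 9, 11, 12, 15) = (NOT D AND NOT A AND NOT B AND NOT C) OR (NOT D AND NOT A AND B AND NOT C) OR (NOT D AND A AND NOT B AND C) OR (NOT D AND A AND B AND NOT C) OR (D AND NOT A AND NOT B AND C) OR (D AND NOT A AND B AND C) OR (D AND A AND NOT B AND NOT C) OR (D AND A AND B AND C)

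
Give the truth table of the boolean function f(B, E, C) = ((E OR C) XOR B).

B | E | C | Output
------------------
0 | 0 | 0 | 0
0 | 0 | 1 | 1
0 | 1 | 0 | 1
0 | 1 | 1 | 1
1 | 0 | 0 | 1
1 | 0 | 1 | 0
1 | 1 | 0 | 0
1 | 1 | 1 | 0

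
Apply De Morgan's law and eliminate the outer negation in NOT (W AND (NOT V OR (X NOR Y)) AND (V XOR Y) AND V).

NOT W OR NOT (NOT V OR (X NOR Y)) OR NOT (V XOR Y) OR NOT V
De Morgan's: NOT(AND of terms) = OR of negations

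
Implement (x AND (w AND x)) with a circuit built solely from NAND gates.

((x NAND ((w NAND x) NAND (w NAND x))) NAND (x NAND ((w NAND x) NAND (w NAND x))))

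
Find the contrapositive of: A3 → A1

Contrapositive: NOT A1 → NOT A3
Note: A statement and its contrapositive are logically equivalent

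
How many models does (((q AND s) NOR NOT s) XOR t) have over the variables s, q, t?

Satisfying assignments: (0,0,1), (0,1,1), (1,0,0), (1,1,1)
Count: 4 out of 8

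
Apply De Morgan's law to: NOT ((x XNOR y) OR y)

NOT (x XNOR y) AND NOT y
De Morgan's: NOT(OR of terms) = AND of negations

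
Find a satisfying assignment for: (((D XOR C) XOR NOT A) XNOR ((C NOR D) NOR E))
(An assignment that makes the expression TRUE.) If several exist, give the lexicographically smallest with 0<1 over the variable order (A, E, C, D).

A=0, E=0, C=1, D=1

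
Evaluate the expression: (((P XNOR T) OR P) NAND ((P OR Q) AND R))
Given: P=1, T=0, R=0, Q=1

Substituting: (((1 XNOR 0) OR 1) NAND ((1 OR 1) AND 0))
= 1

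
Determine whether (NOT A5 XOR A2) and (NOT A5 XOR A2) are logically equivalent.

Yes, they are equivalent — the two output columns agree on all 4 assignments:
A2 | A5 | Expression 1 | Expression 2
-------------------------------------
0 | 0 | 1 | 1
0 | 1 | 0 | 0
1 | 0 | 0 | 0
1 | 1 | 1 | 1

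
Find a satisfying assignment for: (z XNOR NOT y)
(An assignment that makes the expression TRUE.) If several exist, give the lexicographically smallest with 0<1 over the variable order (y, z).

y=0, z=1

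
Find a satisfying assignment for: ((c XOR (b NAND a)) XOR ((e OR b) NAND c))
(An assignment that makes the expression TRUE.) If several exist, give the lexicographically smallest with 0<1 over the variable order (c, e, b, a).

c=0, e=0, b=1, a=1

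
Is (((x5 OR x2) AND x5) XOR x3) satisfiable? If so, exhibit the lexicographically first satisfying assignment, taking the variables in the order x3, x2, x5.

x3=0, x2=0, x5=1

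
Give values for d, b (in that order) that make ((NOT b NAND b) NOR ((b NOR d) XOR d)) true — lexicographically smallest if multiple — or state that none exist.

UNSATISFIABLE - no assignment makes this expression true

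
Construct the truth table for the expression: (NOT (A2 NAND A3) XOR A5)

A3 | A2 | A5 | Output
---------------------
0 | 0 | 0 | 0
0 | 0 | 1 | 1
0 | 1 | 0 | 0
0 | 1 | 1 | 1
1 | 0 | 0 | 0
1 | 0 | 1 | 1
1 | 1 | 0 | 1
1 | 1 | 1 | 0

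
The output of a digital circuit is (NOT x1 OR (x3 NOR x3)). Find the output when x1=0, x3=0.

Substituting: (NOT 0 OR (0 NOR 0))
= 1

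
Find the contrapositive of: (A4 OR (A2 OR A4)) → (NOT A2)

Contrapositive: A2 → NOT (A4 OR (A2 OR A4))
Note: A statement and its contrapositive are logically equivalent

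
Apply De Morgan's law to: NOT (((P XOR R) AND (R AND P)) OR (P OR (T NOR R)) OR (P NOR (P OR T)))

NOT ((P XOR R) AND (R AND P)) AND NOT (P OR (T NOR R)) AND NOT (P NOR (P OR T))
De Morgan's: NOT(OR of terms) = AND of negations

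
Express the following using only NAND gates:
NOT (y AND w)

(((y NAND w) NAND (y NAND w)) NAND ((y NAND w) NAND (y NAND w)))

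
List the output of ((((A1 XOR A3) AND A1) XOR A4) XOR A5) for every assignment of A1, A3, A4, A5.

A1 | A3 | A4 | A5 | Output
--------------------------
0 | 0 | 0 | 0 | 0
0 | 0 | 0 | 1 | 1
0 | 0 | 1 | 0 | 1
0 | 0 | 1 | 1 | 0
0 | 1 | 0 | 0 | 0
0 | 1 | 0 | 1 | 1
0 | 1 | 1 | 0 | 1
0 | 1 | 1 | 1 | 0
1 | 0 | 0 | 0 | 1
1 | 0 | 0 | 1 | 0
1 | 0 | 1 | 0 | 0
1 | 0 | 1 | 1 | 1
1 | 1 | 0 | 0 | 0
1 | 1 | 0 | 1 | 1
1 | 1 | 1 | 0 | 1
1 | 1 | 1 | 1 | 0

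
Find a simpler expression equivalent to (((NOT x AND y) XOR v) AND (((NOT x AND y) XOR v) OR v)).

By absorption (E AND (E OR v) = E):
= ((NOT x AND y) XOR v)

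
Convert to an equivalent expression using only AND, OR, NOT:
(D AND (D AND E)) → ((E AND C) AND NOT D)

NOT (D AND (D AND E)) OR ((E AND C) AND NOT D)
(Implication elimination: A → B = NOT A OR B)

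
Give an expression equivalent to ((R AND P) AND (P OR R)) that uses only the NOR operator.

((((R NOR R) NOR (P NOR P)) NOR ((R NOR R) NOR (P NOR P))) NOR (((P NOR R) NOR (P NOR R)) NOR ((P NOR R) NOR (P NOR R))))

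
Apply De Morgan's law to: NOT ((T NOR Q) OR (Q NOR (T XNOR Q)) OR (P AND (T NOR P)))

NOT (T NOR Q) AND NOT (Q NOR (T XNOR Q)) AND NOT (P AND (T NOR P))
De Morgan's: NOT(OR of terms) = AND of negations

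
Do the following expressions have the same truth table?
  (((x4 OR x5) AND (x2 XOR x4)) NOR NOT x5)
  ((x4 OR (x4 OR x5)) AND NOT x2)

No. Counterexample: with x2=0, x5=0, x4=1, Expression 1 = 0 but Expression 2 = 1.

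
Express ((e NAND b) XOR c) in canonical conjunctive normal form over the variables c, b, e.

(c OR NOT b OR NOT e) AND (NOT c OR b OR e) AND (NOT c OR b OR NOT e) AND (NOT c OR NOT b OR e)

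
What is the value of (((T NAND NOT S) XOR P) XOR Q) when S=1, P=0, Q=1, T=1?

Substituting: (((1 NAND NOT 1) XOR 0) XOR 1)
= 0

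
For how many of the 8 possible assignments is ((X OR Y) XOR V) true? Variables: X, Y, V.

Satisfying assignments: (0,0,1), (0,1,0), (1,0,0), (1,1,0)
Count: 4 out of 8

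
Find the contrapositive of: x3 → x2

Contrapositive: NOT x2 → NOT x3
Note: A statement and its contrapositive are logically equivalent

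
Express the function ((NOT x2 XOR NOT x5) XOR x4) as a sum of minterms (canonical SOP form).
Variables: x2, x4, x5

Σm(1, 2, 4, 7) = (NOT x2 AND NOT x4 AND x5) OR (NOT x2 AND x4 AND NOT x5) OR (x2 AND NOT x4 AND NOT x5) OR (x2 AND x4 AND x5)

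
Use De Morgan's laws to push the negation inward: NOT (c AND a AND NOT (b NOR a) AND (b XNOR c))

NOT c OR NOT a OR (b NOR a) OR NOT (b XNOR c)
De Morgan's: NOT(AND of terms) = OR of negations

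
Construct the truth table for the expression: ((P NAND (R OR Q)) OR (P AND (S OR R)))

S | P | R | Q | Output
----------------------
0 | 0 | 0 | 0 | 1
0 | 0 | 0 | 1 | 1
0 | 0 | 1 | 0 | 1
0 | 0 | 1 | 1 | 1
0 | 1 | 0 | 0 | 1
0 | 1 | 0 | 1 | 0
0 | 1 | 1 | 0 | 1
0 | 1 | 1 | 1 | 1
1 | 0 | 0 | 0 | 1
1 | 0 | 0 | 1 | 1
1 | 0 | 1 | 0 | 1
1 | 0 | 1 | 1 | 1
1 | 1 | 0 | 0 | 1
1 | 1 | 0 | 1 | 1
1 | 1 | 1 | 0 | 1
1 | 1 | 1 | 1 | 1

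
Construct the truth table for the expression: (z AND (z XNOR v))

v | z | Output
--------------
0 | 0 | 0
0 | 1 | 0
1 | 0 | 0
1 | 1 | 1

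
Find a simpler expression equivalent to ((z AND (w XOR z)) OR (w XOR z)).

By absorption (E OR (E AND v) = E):
= (w XOR z)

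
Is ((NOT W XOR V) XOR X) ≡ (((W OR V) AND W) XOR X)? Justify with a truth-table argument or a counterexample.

No. Counterexample: with V=0, X=0, W=0, Expression 1 = 1 but Expression 2 = 0.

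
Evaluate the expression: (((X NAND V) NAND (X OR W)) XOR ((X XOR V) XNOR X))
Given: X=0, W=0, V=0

Substituting: (((0 NAND 0) NAND (0 OR 0)) XOR ((0 XOR 0) XNOR 0))
= 0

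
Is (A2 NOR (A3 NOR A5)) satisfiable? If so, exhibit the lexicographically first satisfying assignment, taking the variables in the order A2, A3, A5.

A2=0, A3=0, A5=1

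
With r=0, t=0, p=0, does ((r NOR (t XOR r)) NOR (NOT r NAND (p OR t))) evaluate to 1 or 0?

Substituting: ((0 NOR (0 XOR 0)) NOR (NOT 0 NAND (0 OR 0)))
= 0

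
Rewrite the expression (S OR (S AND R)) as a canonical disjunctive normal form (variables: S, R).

(S AND NOT R) OR (S AND R)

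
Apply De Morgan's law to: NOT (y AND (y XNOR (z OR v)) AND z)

NOT y OR NOT (y XNOR (z OR v)) OR NOT z
De Morgan's: NOT(AND of terms) = OR of negations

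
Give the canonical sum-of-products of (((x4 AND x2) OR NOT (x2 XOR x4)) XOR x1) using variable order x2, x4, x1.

Σm(0, 3, 5, 6) = (NOT x2 AND NOT x4 AND NOT x1) OR (NOT x2 AND x4 AND x1) OR (x2 AND NOT x4 AND x1) OR (x2 AND x4 AND NOT x1)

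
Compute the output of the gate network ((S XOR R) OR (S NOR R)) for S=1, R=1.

Substituting: ((1 XOR 1) OR (1 NOR 1))
= 0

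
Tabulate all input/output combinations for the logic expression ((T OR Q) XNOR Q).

Q | T | Output
--------------
0 | 0 | 1
0 | 1 | 0
1 | 0 | 1
1 | 1 | 1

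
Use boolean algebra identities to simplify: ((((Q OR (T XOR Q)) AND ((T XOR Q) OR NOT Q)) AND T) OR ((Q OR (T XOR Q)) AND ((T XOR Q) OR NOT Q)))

By absorption (E OR (E AND v) = E) then distribution ((E OR v) AND (E OR NOT v) = E):
= (T XOR Q)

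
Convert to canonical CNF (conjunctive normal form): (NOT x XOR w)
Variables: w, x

(w OR NOT x) AND (NOT w OR x)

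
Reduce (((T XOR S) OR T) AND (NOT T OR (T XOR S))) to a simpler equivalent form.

By distribution ((E OR v) AND (E OR NOT v) = E):
= (T XOR S)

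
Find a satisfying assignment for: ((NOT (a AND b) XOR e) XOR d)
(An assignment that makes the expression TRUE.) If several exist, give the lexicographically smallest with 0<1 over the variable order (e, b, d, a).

e=0, b=0, d=0, a=0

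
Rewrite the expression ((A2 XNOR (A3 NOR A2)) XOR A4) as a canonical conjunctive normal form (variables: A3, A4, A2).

(A3 OR A4 OR A2) AND (A3 OR A4 OR NOT A2) AND (NOT A3 OR A4 OR NOT A2) AND (NOT A3 OR NOT A4 OR A2)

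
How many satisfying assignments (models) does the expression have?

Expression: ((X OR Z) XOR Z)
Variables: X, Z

Satisfying assignments: (1,0)
Count: 1 out of 4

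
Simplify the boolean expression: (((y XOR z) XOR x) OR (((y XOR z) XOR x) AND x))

By absorption (E OR (E AND v) = E):
= ((y XOR z) XOR x)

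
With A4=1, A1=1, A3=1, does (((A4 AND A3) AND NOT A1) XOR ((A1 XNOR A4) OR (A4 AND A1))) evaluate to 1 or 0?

Substituting: (((1 AND 1) AND NOT 1) XOR ((1 XNOR 1) OR (1 AND 1)))
= 1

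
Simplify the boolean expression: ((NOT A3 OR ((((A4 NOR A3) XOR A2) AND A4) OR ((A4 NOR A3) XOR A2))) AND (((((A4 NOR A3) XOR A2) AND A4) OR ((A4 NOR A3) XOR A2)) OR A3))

By distribution ((E OR v) AND (E OR NOT v) = E) then absorption (E OR (E AND v) = E):
= ((A4 NOR A3) XOR A2)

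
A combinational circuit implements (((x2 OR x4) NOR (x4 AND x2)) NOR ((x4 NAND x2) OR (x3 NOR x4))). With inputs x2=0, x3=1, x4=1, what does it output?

Substituting: (((0 OR 1) NOR (1 AND 0)) NOR ((1 NAND 0) OR (1 NOR 1)))
= 0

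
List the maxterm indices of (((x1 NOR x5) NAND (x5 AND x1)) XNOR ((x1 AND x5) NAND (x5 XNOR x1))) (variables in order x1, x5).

ΠM(3) = (NOT x1 OR NOT x5)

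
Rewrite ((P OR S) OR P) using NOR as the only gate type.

((((P NOR S) NOR (P NOR S)) NOR P) NOR (((P NOR S) NOR (P NOR S)) NOR P))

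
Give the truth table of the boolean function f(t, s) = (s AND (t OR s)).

t | s | Output
--------------
0 | 0 | 0
0 | 1 | 1
1 | 0 | 0
1 | 1 | 1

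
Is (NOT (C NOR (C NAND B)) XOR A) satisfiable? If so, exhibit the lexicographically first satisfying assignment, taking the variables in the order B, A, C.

B=0, A=0, C=0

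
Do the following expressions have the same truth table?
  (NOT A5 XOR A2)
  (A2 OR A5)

No. Counterexample: with A5=0, A2=0, Expression 1 = 1 but Expression 2 = 0.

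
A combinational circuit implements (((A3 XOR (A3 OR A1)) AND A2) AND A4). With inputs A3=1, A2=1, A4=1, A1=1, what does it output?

Substituting: (((1 XOR (1 OR 1)) AND 1) AND 1)
= 0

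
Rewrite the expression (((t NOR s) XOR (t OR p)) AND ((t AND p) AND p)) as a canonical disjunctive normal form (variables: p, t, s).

(p AND t AND NOT s) OR (p AND t AND s)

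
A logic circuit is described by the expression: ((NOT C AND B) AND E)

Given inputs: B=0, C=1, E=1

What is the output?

Substituting: ((NOT 1 AND 0) AND 1)
= 0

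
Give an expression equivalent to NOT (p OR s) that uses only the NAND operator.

(((p NAND p) NAND (s NAND s)) NAND ((p NAND p) NAND (s NAND s)))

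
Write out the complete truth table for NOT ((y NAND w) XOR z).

w | y | z | Output
------------------
0 | 0 | 0 | 0
0 | 0 | 1 | 1
0 | 1 | 0 | 0
0 | 1 | 1 | 1
1 | 0 | 0 | 0
1 | 0 | 1 | 1
1 | 1 | 0 | 1
1 | 1 | 1 | 0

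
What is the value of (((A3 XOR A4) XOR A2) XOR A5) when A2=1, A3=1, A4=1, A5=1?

Substituting: (((1 XOR 1) XOR 1) XOR 1)
= 0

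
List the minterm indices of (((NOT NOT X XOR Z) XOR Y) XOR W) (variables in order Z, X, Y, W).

Σm(1, 2, 4, 7, 8, 11, 13, 14) = (NOT Z AND NOT X AND NOT Y AND W) OR (NOT Z AND NOT X AND Y AND NOT W) OR (NOT Z AND X AND NOT Y AND NOT W) OR (NOT Z AND X AND Y AND W) OR (Z AND NOT X AND NOT Y AND NOT W) OR (Z AND NOT X AND Y AND W) OR (Z AND X AND NOT Y AND W) OR (Z AND X AND Y AND NOT W)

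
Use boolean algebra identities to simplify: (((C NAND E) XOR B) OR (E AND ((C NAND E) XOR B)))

By absorption (E OR (E AND v) = E):
= ((C NAND E) XOR B)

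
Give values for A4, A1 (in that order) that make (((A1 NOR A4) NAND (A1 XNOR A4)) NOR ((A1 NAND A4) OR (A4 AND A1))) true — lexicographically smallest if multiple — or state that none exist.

UNSATISFIABLE - no assignment makes this expression true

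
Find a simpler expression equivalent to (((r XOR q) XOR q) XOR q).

By XOR self-cancellation ((E XOR v) XOR v = E):
= (r XOR q)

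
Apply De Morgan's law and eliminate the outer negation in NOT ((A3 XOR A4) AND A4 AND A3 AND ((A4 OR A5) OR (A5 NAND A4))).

NOT (A3 XOR A4) OR NOT A4 OR NOT A3 OR NOT ((A4 OR A5) OR (A5 NAND A4))
De Morgan's: NOT(AND of terms) = OR of negations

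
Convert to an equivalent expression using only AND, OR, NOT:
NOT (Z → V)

Z AND NOT V
(Negated implication: NOT(A → B) = A AND NOT B)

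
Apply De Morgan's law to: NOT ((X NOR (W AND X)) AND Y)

NOT (X NOR (W AND X)) OR NOT Y
De Morgan's: NOT(AND of terms) = OR of negations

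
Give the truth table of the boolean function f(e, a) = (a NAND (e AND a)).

e | a | Output
--------------
0 | 0 | 1
0 | 1 | 1
1 | 0 | 1
1 | 1 | 0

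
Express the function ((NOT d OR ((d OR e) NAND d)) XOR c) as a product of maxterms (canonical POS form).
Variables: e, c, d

ΠM(1, 2, 5, 6) = (e OR c OR NOT d) AND (e OR NOT c OR d) AND (NOT e OR c OR NOT d) AND (NOT e OR NOT c OR d)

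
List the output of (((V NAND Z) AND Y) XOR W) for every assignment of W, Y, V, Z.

W | Y | V | Z | Output
----------------------
0 | 0 | 0 | 0 | 0
0 | 0 | 0 | 1 | 0
0 | 0 | 1 | 0 | 0
0 | 0 | 1 | 1 | 0
0 | 1 | 0 | 0 | 1
0 | 1 | 0 | 1 | 1
0 | 1 | 1 | 0 | 1
0 | 1 | 1 | 1 | 0
1 | 0 | 0 | 0 | 1
1 | 0 | 0 | 1 | 1
1 | 0 | 1 | 0 | 1
1 | 0 | 1 | 1 | 1
1 | 1 | 0 | 0 | 0
1 | 1 | 0 | 1 | 0
1 | 1 | 1 | 0 | 0
1 | 1 | 1 | 1 | 1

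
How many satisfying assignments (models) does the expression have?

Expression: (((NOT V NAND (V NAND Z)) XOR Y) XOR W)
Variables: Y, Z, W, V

Satisfying assignments: (0,0,0,1), (0,0,1,0), (0,1,0,1), (0,1,1,0), (1,0,0,0), (1,0,1,1), (1,1,0,0), (1,1,1,1)
Count: 8 out of 16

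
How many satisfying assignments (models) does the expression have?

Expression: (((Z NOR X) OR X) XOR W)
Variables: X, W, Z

Satisfying assignments: (0,0,0), (0,1,1), (1,0,0), (1,0,1)
Count: 4 out of 8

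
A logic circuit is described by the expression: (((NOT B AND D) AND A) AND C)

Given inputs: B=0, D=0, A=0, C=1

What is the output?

Substituting: (((NOT 0 AND 0) AND 0) AND 1)
= 0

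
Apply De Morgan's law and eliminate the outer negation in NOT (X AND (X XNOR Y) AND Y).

NOT X OR NOT (X XNOR Y) OR NOT Y
De Morgan's: NOT(AND of terms) = OR of negations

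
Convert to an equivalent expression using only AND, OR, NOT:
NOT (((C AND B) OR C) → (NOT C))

((C AND B) OR C) AND C
(Negated implication: NOT(A → B) = A AND NOT B)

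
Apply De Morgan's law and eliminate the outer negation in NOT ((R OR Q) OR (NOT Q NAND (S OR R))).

NOT (R OR Q) AND NOT (NOT Q NAND (S OR R))
De Morgan's: NOT(OR of terms) = AND of negations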